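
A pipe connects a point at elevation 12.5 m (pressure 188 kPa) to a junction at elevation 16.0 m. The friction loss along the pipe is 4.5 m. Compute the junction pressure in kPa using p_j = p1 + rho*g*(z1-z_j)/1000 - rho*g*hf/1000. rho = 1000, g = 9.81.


Junction pressure: p_j = p1 + rho*g*(z1 - z_j)/1000 - rho*g*hf/1000.
Elevation term = 1000*9.81*(12.5 - 16.0)/1000 = -34.335 kPa.
Friction term = 1000*9.81*4.5/1000 = 44.145 kPa.
p_j = 188 + -34.335 - 44.145 = 109.52 kPa.

109.52


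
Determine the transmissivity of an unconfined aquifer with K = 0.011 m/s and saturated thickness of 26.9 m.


Transmissivity is defined as T = K * h.
T = 0.011 * 26.9
  = 0.2959 m^2/s.

0.2959


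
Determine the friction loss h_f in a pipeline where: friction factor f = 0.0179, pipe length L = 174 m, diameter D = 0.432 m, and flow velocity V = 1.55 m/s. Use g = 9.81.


Darcy-Weisbach equation: h_f = f * (L/D) * V^2/(2g).
f * L/D = 0.0179 * 174/0.432 = 7.2097.
V^2/(2g) = 1.55^2 / (2*9.81) = 2.4025 / 19.62 = 0.1225 m.
h_f = 7.2097 * 0.1225 = 0.883 m.

0.883


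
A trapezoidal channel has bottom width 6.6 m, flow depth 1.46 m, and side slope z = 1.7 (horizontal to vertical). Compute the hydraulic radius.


For a trapezoidal section with side slope z:
A = (b + z*y)*y = (6.6 + 1.7*1.46)*1.46 = 13.26 m^2.
P = b + 2*y*sqrt(1 + z^2) = 6.6 + 2*1.46*sqrt(1 + 1.7^2) = 12.359 m.
R = A/P = 13.26 / 12.359 = 1.0729 m.

1.0729


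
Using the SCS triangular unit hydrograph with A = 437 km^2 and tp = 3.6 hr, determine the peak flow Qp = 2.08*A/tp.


SCS formula: Qp = 2.08 * A / tp.
Qp = 2.08 * 437 / 3.6
   = 908.96 / 3.6
   = 252.49 m^3/s per cm.

252.49


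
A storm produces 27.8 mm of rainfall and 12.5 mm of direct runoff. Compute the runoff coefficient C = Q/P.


The runoff coefficient C = runoff depth / rainfall depth.
C = 12.5 / 27.8
  = 0.4496.

0.4496


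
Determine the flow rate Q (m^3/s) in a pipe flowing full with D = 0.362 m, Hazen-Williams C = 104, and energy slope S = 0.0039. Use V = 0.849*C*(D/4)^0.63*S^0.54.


For a full circular pipe, R = D/4 = 0.362/4 = 0.0905 m.
V = 0.849 * 104 * 0.0905^0.63 * 0.0039^0.54
  = 0.849 * 104 * 0.220135 * 0.050024
  = 0.9723 m/s.
Pipe area A = pi*D^2/4 = pi*0.362^2/4 = 0.1029 m^2.
Q = A * V = 0.1029 * 0.9723 = 0.1001 m^3/s.

0.1001


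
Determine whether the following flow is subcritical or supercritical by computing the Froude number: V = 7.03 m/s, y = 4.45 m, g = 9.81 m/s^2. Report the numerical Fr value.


The Froude number is defined as Fr = V / sqrt(g*y).
g*y = 9.81 * 4.45 = 43.6545.
sqrt(g*y) = sqrt(43.6545) = 6.6072.
Fr = 7.03 / 6.6072 = 1.064.
Since Fr > 1, the flow is supercritical.

1.064


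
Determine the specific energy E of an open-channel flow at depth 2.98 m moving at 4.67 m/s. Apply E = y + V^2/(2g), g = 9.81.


Specific energy E = y + V^2/(2g).
Velocity head = V^2/(2g) = 4.67^2 / (2*9.81) = 21.8089 / 19.62 = 1.1116 m.
E = 2.98 + 1.1116 = 4.0916 m.

4.0916


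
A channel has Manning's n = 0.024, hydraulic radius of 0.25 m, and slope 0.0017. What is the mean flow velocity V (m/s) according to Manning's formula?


Manning's equation gives V = (1/n) * R^(2/3) * S^(1/2).
First, compute R^(2/3) = 0.25^(2/3) = 0.3969.
Next, S^(1/2) = 0.0017^(1/2) = 0.041231.
Then 1/n = 1/0.024 = 41.67.
V = 41.67 * 0.3969 * 0.041231 = 0.6818 m/s.

0.6818


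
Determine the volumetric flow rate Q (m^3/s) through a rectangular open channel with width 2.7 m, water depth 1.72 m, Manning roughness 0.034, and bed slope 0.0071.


For a rectangular channel, the cross-sectional area A = b * y = 2.7 * 1.72 = 4.64 m^2.
The wetted perimeter P = b + 2y = 2.7 + 2*1.72 = 6.14 m.
Hydraulic radius R = A/P = 4.64/6.14 = 0.7564 m.
Velocity V = (1/n)*R^(2/3)*S^(1/2) = (1/0.034)*0.7564^(2/3)*0.0071^(1/2) = 2.0573 m/s.
Discharge Q = A * V = 4.64 * 2.0573 = 9.554 m^3/s.

9.554


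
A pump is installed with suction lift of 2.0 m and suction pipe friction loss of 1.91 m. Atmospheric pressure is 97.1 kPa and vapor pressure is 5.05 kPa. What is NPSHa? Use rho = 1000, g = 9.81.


NPSHa = p_atm/(rho*g) - z_s - hf_s - p_vap/(rho*g).
p_atm/(rho*g) = 97.1*1000 / (1000*9.81) = 9.898 m.
p_vap/(rho*g) = 5.05*1000 / (1000*9.81) = 0.515 m.
NPSHa = 9.898 - 2.0 - 1.91 - 0.515
      = 5.47 m.

5.47


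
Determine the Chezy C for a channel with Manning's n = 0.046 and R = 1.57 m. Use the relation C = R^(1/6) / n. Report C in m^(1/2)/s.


The Chezy coefficient relates to Manning's n through C = R^(1/6) / n.
R^(1/6) = 1.57^(1/6) = 1.078077.
C = 1.078077 / 0.046 = 23.44 m^(1/2)/s.

23.44


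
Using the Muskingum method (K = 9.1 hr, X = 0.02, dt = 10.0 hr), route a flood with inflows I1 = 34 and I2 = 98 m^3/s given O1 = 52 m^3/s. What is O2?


Muskingum coefficients:
denom = 2*K*(1-X) + dt = 2*9.1*(1-0.02) + 10.0 = 27.836.
C0 = (dt - 2*K*X)/denom = (10.0 - 2*9.1*0.02)/27.836 = 0.3462.
C1 = (dt + 2*K*X)/denom = (10.0 + 2*9.1*0.02)/27.836 = 0.3723.
C2 = (2*K*(1-X) - dt)/denom = 0.2815.
O2 = C0*I2 + C1*I1 + C2*O1
   = 0.3462*98 + 0.3723*34 + 0.2815*52
   = 61.22 m^3/s.

61.22


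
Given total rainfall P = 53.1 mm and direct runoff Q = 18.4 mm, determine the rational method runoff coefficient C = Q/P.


The runoff coefficient C = runoff depth / rainfall depth.
C = 18.4 / 53.1
  = 0.3465.

0.3465


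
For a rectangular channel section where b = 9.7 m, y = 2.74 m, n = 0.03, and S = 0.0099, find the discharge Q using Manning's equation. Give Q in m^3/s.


For a rectangular channel, the cross-sectional area A = b * y = 9.7 * 2.74 = 26.58 m^2.
The wetted perimeter P = b + 2y = 9.7 + 2*2.74 = 15.18 m.
Hydraulic radius R = A/P = 26.58/15.18 = 1.7509 m.
Velocity V = (1/n)*R^(2/3)*S^(1/2) = (1/0.03)*1.7509^(2/3)*0.0099^(1/2) = 4.818 m/s.
Discharge Q = A * V = 26.58 * 4.818 = 128.052 m^3/s.

128.052


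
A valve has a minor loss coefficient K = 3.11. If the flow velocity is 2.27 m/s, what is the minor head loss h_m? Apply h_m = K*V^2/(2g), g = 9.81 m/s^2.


Minor loss formula: h_m = K * V^2/(2g).
V^2 = 2.27^2 = 5.1529.
V^2/(2g) = 5.1529 / 19.62 = 0.2626 m.
h_m = 3.11 * 0.2626 = 0.8168 m.

0.8168


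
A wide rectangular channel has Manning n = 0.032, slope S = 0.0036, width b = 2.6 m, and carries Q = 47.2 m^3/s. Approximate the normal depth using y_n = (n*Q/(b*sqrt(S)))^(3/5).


We use the wide-channel approximation y_n = (n*Q/(b*sqrt(S)))^(3/5).
sqrt(S) = sqrt(0.0036) = 0.06.
Numerator: n*Q = 0.032 * 47.2 = 1.5104.
Denominator: b*sqrt(S) = 2.6 * 0.06 = 0.156.
arg = 9.6821.
y_n = 9.6821^(3/5) = 3.9046 m.

3.9046


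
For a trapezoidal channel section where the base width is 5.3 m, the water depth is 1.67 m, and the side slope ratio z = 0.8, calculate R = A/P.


For a trapezoidal section with side slope z:
A = (b + z*y)*y = (5.3 + 0.8*1.67)*1.67 = 11.082 m^2.
P = b + 2*y*sqrt(1 + z^2) = 5.3 + 2*1.67*sqrt(1 + 0.8^2) = 9.577 m.
R = A/P = 11.082 / 9.577 = 1.1571 m.

1.1571


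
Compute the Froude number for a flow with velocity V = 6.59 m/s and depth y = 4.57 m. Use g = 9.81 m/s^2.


The Froude number is defined as Fr = V / sqrt(g*y).
g*y = 9.81 * 4.57 = 44.8317.
sqrt(g*y) = sqrt(44.8317) = 6.6956.
Fr = 6.59 / 6.6956 = 0.9842.

0.9842


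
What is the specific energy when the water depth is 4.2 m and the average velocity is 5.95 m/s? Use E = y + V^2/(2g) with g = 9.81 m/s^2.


Specific energy E = y + V^2/(2g).
Velocity head = V^2/(2g) = 5.95^2 / (2*9.81) = 35.4025 / 19.62 = 1.8044 m.
E = 4.2 + 1.8044 = 6.0044 m.

6.0044


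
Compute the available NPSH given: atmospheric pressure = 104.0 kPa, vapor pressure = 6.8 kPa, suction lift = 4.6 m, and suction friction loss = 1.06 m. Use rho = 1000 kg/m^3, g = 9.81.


NPSHa = p_atm/(rho*g) - z_s - hf_s - p_vap/(rho*g).
p_atm/(rho*g) = 104.0*1000 / (1000*9.81) = 10.601 m.
p_vap/(rho*g) = 6.8*1000 / (1000*9.81) = 0.693 m.
NPSHa = 10.601 - 4.6 - 1.06 - 0.693
      = 4.25 m.

4.25


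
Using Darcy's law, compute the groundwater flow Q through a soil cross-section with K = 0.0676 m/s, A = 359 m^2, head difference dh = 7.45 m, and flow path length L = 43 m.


Darcy's law: Q = K * A * i, where i = dh/L.
Hydraulic gradient i = 7.45 / 43 = 0.173256.
Q = 0.0676 * 359 * 0.173256
  = 4.2046 m^3/s.

4.2046


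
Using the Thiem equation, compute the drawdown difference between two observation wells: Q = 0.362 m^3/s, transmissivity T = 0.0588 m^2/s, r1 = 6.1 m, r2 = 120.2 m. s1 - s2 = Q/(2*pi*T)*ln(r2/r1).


Thiem equation: s1 - s2 = Q/(2*pi*T) * ln(r2/r1).
ln(r2/r1) = ln(120.2/6.1) = 2.9809.
Q/(2*pi*T) = 0.362 / (2*pi*0.0588) = 0.362 / 0.3695 = 0.9798.
s1 - s2 = 0.9798 * 2.9809 = 2.9207 m.

2.9207


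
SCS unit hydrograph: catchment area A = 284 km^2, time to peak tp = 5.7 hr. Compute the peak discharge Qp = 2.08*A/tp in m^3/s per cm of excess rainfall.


SCS formula: Qp = 2.08 * A / tp.
Qp = 2.08 * 284 / 5.7
   = 590.72 / 5.7
   = 103.64 m^3/s per cm.

103.64


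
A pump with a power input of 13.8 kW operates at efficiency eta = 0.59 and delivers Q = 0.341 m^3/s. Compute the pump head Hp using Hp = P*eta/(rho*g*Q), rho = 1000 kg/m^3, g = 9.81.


Pump head formula: Hp = P * eta / (rho * g * Q).
Numerator: P * eta = 13.8 * 1000 * 0.59 = 8142.0 W.
Denominator: rho * g * Q = 1000 * 9.81 * 0.341 = 3345.21.
Hp = 8142.0 / 3345.21 = 2.43 m.

2.43


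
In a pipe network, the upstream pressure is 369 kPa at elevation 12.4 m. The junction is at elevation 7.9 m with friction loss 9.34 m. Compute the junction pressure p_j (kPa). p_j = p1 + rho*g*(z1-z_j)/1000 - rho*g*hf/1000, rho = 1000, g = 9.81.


Junction pressure: p_j = p1 + rho*g*(z1 - z_j)/1000 - rho*g*hf/1000.
Elevation term = 1000*9.81*(12.4 - 7.9)/1000 = 44.145 kPa.
Friction term = 1000*9.81*9.34/1000 = 91.625 kPa.
p_j = 369 + 44.145 - 91.625 = 321.52 kPa.

321.52


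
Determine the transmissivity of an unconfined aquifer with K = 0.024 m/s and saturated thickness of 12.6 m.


Transmissivity is defined as T = K * h.
T = 0.024 * 12.6
  = 0.3024 m^2/s.

0.3024


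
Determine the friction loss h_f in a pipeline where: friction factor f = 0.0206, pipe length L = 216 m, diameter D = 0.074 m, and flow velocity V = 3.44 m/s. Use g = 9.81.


Darcy-Weisbach equation: h_f = f * (L/D) * V^2/(2g).
f * L/D = 0.0206 * 216/0.074 = 60.1297.
V^2/(2g) = 3.44^2 / (2*9.81) = 11.8336 / 19.62 = 0.6031 m.
h_f = 60.1297 * 0.6031 = 36.267 m.

36.267


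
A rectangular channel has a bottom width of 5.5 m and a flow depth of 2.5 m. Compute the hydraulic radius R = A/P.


For a rectangular section:
Flow area A = b * y = 5.5 * 2.5 = 13.75 m^2.
Wetted perimeter P = b + 2y = 5.5 + 2*2.5 = 10.5 m.
Hydraulic radius R = A/P = 13.75 / 10.5 = 1.3095 m.

1.3095


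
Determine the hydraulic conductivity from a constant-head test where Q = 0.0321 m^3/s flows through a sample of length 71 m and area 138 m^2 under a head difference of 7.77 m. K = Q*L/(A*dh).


From K = Q*L / (A*dh):
Numerator: Q*L = 0.0321 * 71 = 2.2791.
Denominator: A*dh = 138 * 7.77 = 1072.26.
K = 2.2791 / 1072.26 = 0.002126 m/s.

0.002126


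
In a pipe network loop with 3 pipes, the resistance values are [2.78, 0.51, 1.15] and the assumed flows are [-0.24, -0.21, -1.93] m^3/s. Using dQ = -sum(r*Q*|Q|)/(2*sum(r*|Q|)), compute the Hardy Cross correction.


Numerator terms (r*Q*|Q|): 2.78*-0.24*|-0.24| = -0.1601; 0.51*-0.21*|-0.21| = -0.0225; 1.15*-1.93*|-1.93| = -4.2836.
Sum of numerator = -4.4663.
Denominator terms (r*|Q|): 2.78*|-0.24| = 0.6672; 0.51*|-0.21| = 0.1071; 1.15*|-1.93| = 2.2195.
2 * sum of denominator = 2 * 2.9938 = 5.9876.
dQ = --4.4663 / 5.9876 = 0.7459 m^3/s.

0.7459


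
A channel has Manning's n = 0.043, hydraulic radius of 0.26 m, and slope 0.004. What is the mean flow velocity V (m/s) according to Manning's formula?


Manning's equation gives V = (1/n) * R^(2/3) * S^(1/2).
First, compute R^(2/3) = 0.26^(2/3) = 0.4074.
Next, S^(1/2) = 0.004^(1/2) = 0.063246.
Then 1/n = 1/0.043 = 23.26.
V = 23.26 * 0.4074 * 0.063246 = 0.5992 m/s.

0.5992


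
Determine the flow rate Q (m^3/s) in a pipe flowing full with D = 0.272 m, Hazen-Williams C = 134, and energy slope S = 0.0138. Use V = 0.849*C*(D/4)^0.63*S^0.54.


For a full circular pipe, R = D/4 = 0.272/4 = 0.068 m.
V = 0.849 * 134 * 0.068^0.63 * 0.0138^0.54
  = 0.849 * 134 * 0.183857 * 0.098977
  = 2.0703 m/s.
Pipe area A = pi*D^2/4 = pi*0.272^2/4 = 0.0581 m^2.
Q = A * V = 0.0581 * 2.0703 = 0.1203 m^3/s.

0.1203


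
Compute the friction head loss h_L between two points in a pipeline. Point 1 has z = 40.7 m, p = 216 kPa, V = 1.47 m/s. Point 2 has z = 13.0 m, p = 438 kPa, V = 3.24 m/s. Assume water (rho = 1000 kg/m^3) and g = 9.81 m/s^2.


Total head at each section: H = z + p/(rho*g) + V^2/(2g).
H1 = 40.7 + 216*1000/(1000*9.81) + 1.47^2/(2*9.81)
   = 40.7 + 22.018 + 0.1101
   = 62.828 m.
H2 = 13.0 + 438*1000/(1000*9.81) + 3.24^2/(2*9.81)
   = 13.0 + 44.648 + 0.535
   = 58.183 m.
h_L = H1 - H2 = 62.828 - 58.183 = 4.645 m.

4.645


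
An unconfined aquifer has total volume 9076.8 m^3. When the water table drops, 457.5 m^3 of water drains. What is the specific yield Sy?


Specific yield Sy = Volume drained / Total volume.
Sy = 457.5 / 9076.8
   = 0.0504.

0.0504


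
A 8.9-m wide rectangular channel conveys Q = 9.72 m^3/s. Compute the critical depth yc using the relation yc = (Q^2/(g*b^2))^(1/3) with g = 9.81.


Using yc = (Q^2 / (g * b^2))^(1/3):
Q^2 = 9.72^2 = 94.48.
g * b^2 = 9.81 * 8.9^2 = 9.81 * 79.21 = 777.05.
Q^2 / (g*b^2) = 94.48 / 777.05 = 0.1216.
yc = 0.1216^(1/3) = 0.4954 m.

0.4954


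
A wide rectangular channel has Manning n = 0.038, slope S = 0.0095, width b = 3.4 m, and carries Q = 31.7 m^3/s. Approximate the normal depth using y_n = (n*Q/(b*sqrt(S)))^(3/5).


We use the wide-channel approximation y_n = (n*Q/(b*sqrt(S)))^(3/5).
sqrt(S) = sqrt(0.0095) = 0.097468.
Numerator: n*Q = 0.038 * 31.7 = 1.2046.
Denominator: b*sqrt(S) = 3.4 * 0.097468 = 0.331391.
arg = 3.635.
y_n = 3.635^(3/5) = 2.1692 m.

2.1692


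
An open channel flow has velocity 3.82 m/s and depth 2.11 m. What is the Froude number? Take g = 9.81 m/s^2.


The Froude number is defined as Fr = V / sqrt(g*y).
g*y = 9.81 * 2.11 = 20.6991.
sqrt(g*y) = sqrt(20.6991) = 4.5496.
Fr = 3.82 / 4.5496 = 0.8396.

0.8396


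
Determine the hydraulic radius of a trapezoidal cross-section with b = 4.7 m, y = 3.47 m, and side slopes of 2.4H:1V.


For a trapezoidal section with side slope z:
A = (b + z*y)*y = (4.7 + 2.4*3.47)*3.47 = 45.207 m^2.
P = b + 2*y*sqrt(1 + z^2) = 4.7 + 2*3.47*sqrt(1 + 2.4^2) = 22.744 m.
R = A/P = 45.207 / 22.744 = 1.9877 m.

1.9877


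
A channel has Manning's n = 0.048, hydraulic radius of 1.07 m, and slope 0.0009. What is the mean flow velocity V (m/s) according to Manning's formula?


Manning's equation gives V = (1/n) * R^(2/3) * S^(1/2).
First, compute R^(2/3) = 1.07^(2/3) = 1.0461.
Next, S^(1/2) = 0.0009^(1/2) = 0.03.
Then 1/n = 1/0.048 = 20.83.
V = 20.83 * 1.0461 * 0.03 = 0.6538 m/s.

0.6538


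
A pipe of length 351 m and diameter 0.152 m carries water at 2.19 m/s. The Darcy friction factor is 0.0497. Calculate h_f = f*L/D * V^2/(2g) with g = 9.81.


Darcy-Weisbach equation: h_f = f * (L/D) * V^2/(2g).
f * L/D = 0.0497 * 351/0.152 = 114.7678.
V^2/(2g) = 2.19^2 / (2*9.81) = 4.7961 / 19.62 = 0.2444 m.
h_f = 114.7678 * 0.2444 = 28.055 m.

28.055


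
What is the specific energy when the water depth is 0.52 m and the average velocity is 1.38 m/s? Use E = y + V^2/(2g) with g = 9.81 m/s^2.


Specific energy E = y + V^2/(2g).
Velocity head = V^2/(2g) = 1.38^2 / (2*9.81) = 1.9044 / 19.62 = 0.0971 m.
E = 0.52 + 0.0971 = 0.6171 m.

0.6171


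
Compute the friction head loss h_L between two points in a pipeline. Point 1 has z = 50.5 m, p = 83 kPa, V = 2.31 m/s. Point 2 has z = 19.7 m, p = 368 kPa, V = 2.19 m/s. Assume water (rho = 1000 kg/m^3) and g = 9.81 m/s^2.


Total head at each section: H = z + p/(rho*g) + V^2/(2g).
H1 = 50.5 + 83*1000/(1000*9.81) + 2.31^2/(2*9.81)
   = 50.5 + 8.461 + 0.272
   = 59.233 m.
H2 = 19.7 + 368*1000/(1000*9.81) + 2.19^2/(2*9.81)
   = 19.7 + 37.513 + 0.2444
   = 57.457 m.
h_L = H1 - H2 = 59.233 - 57.457 = 1.776 m.

1.776


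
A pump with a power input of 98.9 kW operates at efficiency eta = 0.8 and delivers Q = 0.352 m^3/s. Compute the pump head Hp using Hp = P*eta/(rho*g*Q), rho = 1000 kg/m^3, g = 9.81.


Pump head formula: Hp = P * eta / (rho * g * Q).
Numerator: P * eta = 98.9 * 1000 * 0.8 = 79120.0 W.
Denominator: rho * g * Q = 1000 * 9.81 * 0.352 = 3453.12.
Hp = 79120.0 / 3453.12 = 22.91 m.

22.91


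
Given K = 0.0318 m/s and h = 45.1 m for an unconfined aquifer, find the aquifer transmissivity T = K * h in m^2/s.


Transmissivity is defined as T = K * h.
T = 0.0318 * 45.1
  = 1.4342 m^2/s.

1.4342


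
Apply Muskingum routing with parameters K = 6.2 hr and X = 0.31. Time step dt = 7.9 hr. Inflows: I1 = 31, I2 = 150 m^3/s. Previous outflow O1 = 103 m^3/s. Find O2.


Muskingum coefficients:
denom = 2*K*(1-X) + dt = 2*6.2*(1-0.31) + 7.9 = 16.456.
C0 = (dt - 2*K*X)/denom = (7.9 - 2*6.2*0.31)/16.456 = 0.2465.
C1 = (dt + 2*K*X)/denom = (7.9 + 2*6.2*0.31)/16.456 = 0.7137.
C2 = (2*K*(1-X) - dt)/denom = 0.0399.
O2 = C0*I2 + C1*I1 + C2*O1
   = 0.2465*150 + 0.7137*31 + 0.0399*103
   = 63.2 m^3/s.

63.2


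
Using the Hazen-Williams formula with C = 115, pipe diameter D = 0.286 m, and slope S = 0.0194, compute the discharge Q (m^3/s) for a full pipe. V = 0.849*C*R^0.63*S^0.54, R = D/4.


For a full circular pipe, R = D/4 = 0.286/4 = 0.0715 m.
V = 0.849 * 115 * 0.0715^0.63 * 0.0194^0.54
  = 0.849 * 115 * 0.189764 * 0.118963
  = 2.2041 m/s.
Pipe area A = pi*D^2/4 = pi*0.286^2/4 = 0.0642 m^2.
Q = A * V = 0.0642 * 2.2041 = 0.1416 m^3/s.

0.1416


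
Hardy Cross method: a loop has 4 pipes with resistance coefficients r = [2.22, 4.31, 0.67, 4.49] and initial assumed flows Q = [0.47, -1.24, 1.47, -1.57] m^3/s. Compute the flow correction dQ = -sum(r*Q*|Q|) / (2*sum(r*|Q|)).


Numerator terms (r*Q*|Q|): 2.22*0.47*|0.47| = 0.4904; 4.31*-1.24*|-1.24| = -6.6271; 0.67*1.47*|1.47| = 1.4478; 4.49*-1.57*|-1.57| = -11.0674.
Sum of numerator = -15.7563.
Denominator terms (r*|Q|): 2.22*|0.47| = 1.0434; 4.31*|-1.24| = 5.3444; 0.67*|1.47| = 0.9849; 4.49*|-1.57| = 7.0493.
2 * sum of denominator = 2 * 14.422 = 28.844.
dQ = --15.7563 / 28.844 = 0.5463 m^3/s.

0.5463


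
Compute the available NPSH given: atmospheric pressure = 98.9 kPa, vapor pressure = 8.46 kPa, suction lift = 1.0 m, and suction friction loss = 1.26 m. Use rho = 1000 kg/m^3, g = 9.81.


NPSHa = p_atm/(rho*g) - z_s - hf_s - p_vap/(rho*g).
p_atm/(rho*g) = 98.9*1000 / (1000*9.81) = 10.082 m.
p_vap/(rho*g) = 8.46*1000 / (1000*9.81) = 0.862 m.
NPSHa = 10.082 - 1.0 - 1.26 - 0.862
      = 6.96 m.

6.96


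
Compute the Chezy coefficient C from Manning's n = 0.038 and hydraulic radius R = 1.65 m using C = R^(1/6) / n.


The Chezy coefficient relates to Manning's n through C = R^(1/6) / n.
R^(1/6) = 1.65^(1/6) = 1.087045.
C = 1.087045 / 0.038 = 28.61 m^(1/2)/s.

28.61


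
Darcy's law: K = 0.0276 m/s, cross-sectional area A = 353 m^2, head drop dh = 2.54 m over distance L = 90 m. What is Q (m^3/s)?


Darcy's law: Q = K * A * i, where i = dh/L.
Hydraulic gradient i = 2.54 / 90 = 0.028222.
Q = 0.0276 * 353 * 0.028222
  = 0.275 m^3/s.

0.275


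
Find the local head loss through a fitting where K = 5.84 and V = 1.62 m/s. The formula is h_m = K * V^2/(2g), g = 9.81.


Minor loss formula: h_m = K * V^2/(2g).
V^2 = 1.62^2 = 2.6244.
V^2/(2g) = 2.6244 / 19.62 = 0.1338 m.
h_m = 5.84 * 0.1338 = 0.7812 m.

0.7812


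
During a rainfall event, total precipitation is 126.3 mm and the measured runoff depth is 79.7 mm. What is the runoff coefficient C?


The runoff coefficient C = runoff depth / rainfall depth.
C = 79.7 / 126.3
  = 0.631.

0.631


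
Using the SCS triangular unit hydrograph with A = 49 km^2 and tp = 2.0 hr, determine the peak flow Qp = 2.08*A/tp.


SCS formula: Qp = 2.08 * A / tp.
Qp = 2.08 * 49 / 2.0
   = 101.92 / 2.0
   = 50.96 m^3/s per cm.

50.96


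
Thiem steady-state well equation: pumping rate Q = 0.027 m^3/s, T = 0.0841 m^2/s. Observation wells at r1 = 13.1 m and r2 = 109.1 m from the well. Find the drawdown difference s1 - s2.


Thiem equation: s1 - s2 = Q/(2*pi*T) * ln(r2/r1).
ln(r2/r1) = ln(109.1/13.1) = 2.1197.
Q/(2*pi*T) = 0.027 / (2*pi*0.0841) = 0.027 / 0.5284 = 0.0511.
s1 - s2 = 0.0511 * 2.1197 = 0.1083 m.

0.1083


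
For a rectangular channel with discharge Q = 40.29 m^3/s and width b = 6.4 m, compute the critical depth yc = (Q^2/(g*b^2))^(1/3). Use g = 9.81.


Using yc = (Q^2 / (g * b^2))^(1/3):
Q^2 = 40.29^2 = 1623.28.
g * b^2 = 9.81 * 6.4^2 = 9.81 * 40.96 = 401.82.
Q^2 / (g*b^2) = 1623.28 / 401.82 = 4.0398.
yc = 4.0398^(1/3) = 1.5927 m.

1.5927


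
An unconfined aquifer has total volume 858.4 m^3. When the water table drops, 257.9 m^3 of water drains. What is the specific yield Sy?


Specific yield Sy = Volume drained / Total volume.
Sy = 257.9 / 858.4
   = 0.3004.

0.3004


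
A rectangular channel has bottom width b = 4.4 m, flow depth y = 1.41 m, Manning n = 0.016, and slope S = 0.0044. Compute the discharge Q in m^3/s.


For a rectangular channel, the cross-sectional area A = b * y = 4.4 * 1.41 = 6.2 m^2.
The wetted perimeter P = b + 2y = 4.4 + 2*1.41 = 7.22 m.
Hydraulic radius R = A/P = 6.2/7.22 = 0.8593 m.
Velocity V = (1/n)*R^(2/3)*S^(1/2) = (1/0.016)*0.8593^(2/3)*0.0044^(1/2) = 3.7471 m/s.
Discharge Q = A * V = 6.2 * 3.7471 = 23.247 m^3/s.

23.247


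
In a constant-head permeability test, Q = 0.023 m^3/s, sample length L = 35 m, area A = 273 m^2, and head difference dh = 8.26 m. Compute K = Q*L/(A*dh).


From K = Q*L / (A*dh):
Numerator: Q*L = 0.023 * 35 = 0.805.
Denominator: A*dh = 273 * 8.26 = 2254.98.
K = 0.805 / 2254.98 = 0.000357 m/s.

0.000357


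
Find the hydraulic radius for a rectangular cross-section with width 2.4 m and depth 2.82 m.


For a rectangular section:
Flow area A = b * y = 2.4 * 2.82 = 6.77 m^2.
Wetted perimeter P = b + 2y = 2.4 + 2*2.82 = 8.04 m.
Hydraulic radius R = A/P = 6.77 / 8.04 = 0.8418 m.

0.8418


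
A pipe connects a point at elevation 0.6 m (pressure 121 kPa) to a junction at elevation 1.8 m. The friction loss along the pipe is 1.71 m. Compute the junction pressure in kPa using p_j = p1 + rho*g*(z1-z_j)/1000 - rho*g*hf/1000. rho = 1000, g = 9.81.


Junction pressure: p_j = p1 + rho*g*(z1 - z_j)/1000 - rho*g*hf/1000.
Elevation term = 1000*9.81*(0.6 - 1.8)/1000 = -11.772 kPa.
Friction term = 1000*9.81*1.71/1000 = 16.775 kPa.
p_j = 121 + -11.772 - 16.775 = 92.45 kPa.

92.45


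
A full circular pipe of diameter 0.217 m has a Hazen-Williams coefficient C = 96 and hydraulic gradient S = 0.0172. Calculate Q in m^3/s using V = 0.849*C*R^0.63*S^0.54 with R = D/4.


For a full circular pipe, R = D/4 = 0.217/4 = 0.0542 m.
V = 0.849 * 96 * 0.0542^0.63 * 0.0172^0.54
  = 0.849 * 96 * 0.159467 * 0.111477
  = 1.4489 m/s.
Pipe area A = pi*D^2/4 = pi*0.217^2/4 = 0.037 m^2.
Q = A * V = 0.037 * 1.4489 = 0.0536 m^3/s.

0.0536


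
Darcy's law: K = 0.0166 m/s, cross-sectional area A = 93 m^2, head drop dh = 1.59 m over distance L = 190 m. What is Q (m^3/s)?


Darcy's law: Q = K * A * i, where i = dh/L.
Hydraulic gradient i = 1.59 / 190 = 0.008368.
Q = 0.0166 * 93 * 0.008368
  = 0.0129 m^3/s.

0.0129


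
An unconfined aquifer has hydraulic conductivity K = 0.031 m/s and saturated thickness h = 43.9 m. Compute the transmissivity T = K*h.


Transmissivity is defined as T = K * h.
T = 0.031 * 43.9
  = 1.3609 m^2/s.

1.3609


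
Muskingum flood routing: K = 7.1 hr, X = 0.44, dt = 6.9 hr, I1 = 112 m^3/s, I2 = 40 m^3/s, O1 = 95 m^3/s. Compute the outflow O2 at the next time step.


Muskingum coefficients:
denom = 2*K*(1-X) + dt = 2*7.1*(1-0.44) + 6.9 = 14.852.
C0 = (dt - 2*K*X)/denom = (6.9 - 2*7.1*0.44)/14.852 = 0.0439.
C1 = (dt + 2*K*X)/denom = (6.9 + 2*7.1*0.44)/14.852 = 0.8853.
C2 = (2*K*(1-X) - dt)/denom = 0.0708.
O2 = C0*I2 + C1*I1 + C2*O1
   = 0.0439*40 + 0.8853*112 + 0.0708*95
   = 107.64 m^3/s.

107.64


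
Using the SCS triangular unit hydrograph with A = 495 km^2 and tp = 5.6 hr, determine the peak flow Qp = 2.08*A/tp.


SCS formula: Qp = 2.08 * A / tp.
Qp = 2.08 * 495 / 5.6
   = 1029.6 / 5.6
   = 183.86 m^3/s per cm.

183.86


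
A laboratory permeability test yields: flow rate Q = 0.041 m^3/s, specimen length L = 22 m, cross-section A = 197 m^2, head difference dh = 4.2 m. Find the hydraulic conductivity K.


From K = Q*L / (A*dh):
Numerator: Q*L = 0.041 * 22 = 0.902.
Denominator: A*dh = 197 * 4.2 = 827.4.
K = 0.902 / 827.4 = 0.00109 m/s.

0.00109


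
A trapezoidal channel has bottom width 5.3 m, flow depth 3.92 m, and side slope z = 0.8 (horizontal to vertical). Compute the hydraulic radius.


For a trapezoidal section with side slope z:
A = (b + z*y)*y = (5.3 + 0.8*3.92)*3.92 = 33.069 m^2.
P = b + 2*y*sqrt(1 + z^2) = 5.3 + 2*3.92*sqrt(1 + 0.8^2) = 15.34 m.
R = A/P = 33.069 / 15.34 = 2.1557 m.

2.1557


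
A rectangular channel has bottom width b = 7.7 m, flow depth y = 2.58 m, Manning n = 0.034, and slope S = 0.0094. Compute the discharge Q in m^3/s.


For a rectangular channel, the cross-sectional area A = b * y = 7.7 * 2.58 = 19.87 m^2.
The wetted perimeter P = b + 2y = 7.7 + 2*2.58 = 12.86 m.
Hydraulic radius R = A/P = 19.87/12.86 = 1.5448 m.
Velocity V = (1/n)*R^(2/3)*S^(1/2) = (1/0.034)*1.5448^(2/3)*0.0094^(1/2) = 3.8106 m/s.
Discharge Q = A * V = 19.87 * 3.8106 = 75.702 m^3/s.

75.702


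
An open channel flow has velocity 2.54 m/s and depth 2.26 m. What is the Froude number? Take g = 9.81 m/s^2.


The Froude number is defined as Fr = V / sqrt(g*y).
g*y = 9.81 * 2.26 = 22.1706.
sqrt(g*y) = sqrt(22.1706) = 4.7086.
Fr = 2.54 / 4.7086 = 0.5394.

0.5394


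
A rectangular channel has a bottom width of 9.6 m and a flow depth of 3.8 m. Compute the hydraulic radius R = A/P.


For a rectangular section:
Flow area A = b * y = 9.6 * 3.8 = 36.48 m^2.
Wetted perimeter P = b + 2y = 9.6 + 2*3.8 = 17.2 m.
Hydraulic radius R = A/P = 36.48 / 17.2 = 2.1209 m.

2.1209


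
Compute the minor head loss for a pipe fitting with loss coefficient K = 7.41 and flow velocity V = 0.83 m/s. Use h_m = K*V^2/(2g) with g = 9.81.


Minor loss formula: h_m = K * V^2/(2g).
V^2 = 0.83^2 = 0.6889.
V^2/(2g) = 0.6889 / 19.62 = 0.0351 m.
h_m = 7.41 * 0.0351 = 0.2602 m.

0.2602


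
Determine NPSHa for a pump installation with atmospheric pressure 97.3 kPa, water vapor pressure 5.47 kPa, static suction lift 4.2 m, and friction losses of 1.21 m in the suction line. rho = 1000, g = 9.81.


NPSHa = p_atm/(rho*g) - z_s - hf_s - p_vap/(rho*g).
p_atm/(rho*g) = 97.3*1000 / (1000*9.81) = 9.918 m.
p_vap/(rho*g) = 5.47*1000 / (1000*9.81) = 0.558 m.
NPSHa = 9.918 - 4.2 - 1.21 - 0.558
      = 3.95 m.

3.95


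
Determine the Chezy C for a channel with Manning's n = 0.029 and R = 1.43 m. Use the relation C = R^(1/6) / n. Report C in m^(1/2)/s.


The Chezy coefficient relates to Manning's n through C = R^(1/6) / n.
R^(1/6) = 1.43^(1/6) = 1.061425.
C = 1.061425 / 0.029 = 36.6 m^(1/2)/s.

36.6


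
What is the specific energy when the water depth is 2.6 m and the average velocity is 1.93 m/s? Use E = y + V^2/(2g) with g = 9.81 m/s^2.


Specific energy E = y + V^2/(2g).
Velocity head = V^2/(2g) = 1.93^2 / (2*9.81) = 3.7249 / 19.62 = 0.1899 m.
E = 2.6 + 0.1899 = 2.7899 m.

2.7899


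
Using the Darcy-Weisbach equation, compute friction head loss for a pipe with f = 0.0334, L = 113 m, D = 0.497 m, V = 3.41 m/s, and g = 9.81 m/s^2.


Darcy-Weisbach equation: h_f = f * (L/D) * V^2/(2g).
f * L/D = 0.0334 * 113/0.497 = 7.594.
V^2/(2g) = 3.41^2 / (2*9.81) = 11.6281 / 19.62 = 0.5927 m.
h_f = 7.594 * 0.5927 = 4.501 m.

4.501


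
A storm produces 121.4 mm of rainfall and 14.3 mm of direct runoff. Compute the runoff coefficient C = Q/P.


The runoff coefficient C = runoff depth / rainfall depth.
C = 14.3 / 121.4
  = 0.1178.

0.1178


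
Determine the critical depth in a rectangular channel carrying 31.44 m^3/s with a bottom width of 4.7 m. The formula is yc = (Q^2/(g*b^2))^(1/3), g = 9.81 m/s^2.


Using yc = (Q^2 / (g * b^2))^(1/3):
Q^2 = 31.44^2 = 988.47.
g * b^2 = 9.81 * 4.7^2 = 9.81 * 22.09 = 216.7.
Q^2 / (g*b^2) = 988.47 / 216.7 = 4.5615.
yc = 4.5615^(1/3) = 1.6584 m.

1.6584


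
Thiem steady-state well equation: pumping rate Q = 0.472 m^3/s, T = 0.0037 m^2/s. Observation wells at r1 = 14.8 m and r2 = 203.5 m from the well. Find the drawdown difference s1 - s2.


Thiem equation: s1 - s2 = Q/(2*pi*T) * ln(r2/r1).
ln(r2/r1) = ln(203.5/14.8) = 2.621.
Q/(2*pi*T) = 0.472 / (2*pi*0.0037) = 0.472 / 0.0232 = 20.303.
s1 - s2 = 20.303 * 2.621 = 53.215 m.

53.215


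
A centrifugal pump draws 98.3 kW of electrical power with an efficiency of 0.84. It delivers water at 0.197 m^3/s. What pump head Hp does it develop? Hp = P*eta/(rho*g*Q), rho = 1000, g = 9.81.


Pump head formula: Hp = P * eta / (rho * g * Q).
Numerator: P * eta = 98.3 * 1000 * 0.84 = 82572.0 W.
Denominator: rho * g * Q = 1000 * 9.81 * 0.197 = 1932.57.
Hp = 82572.0 / 1932.57 = 42.73 m.

42.73


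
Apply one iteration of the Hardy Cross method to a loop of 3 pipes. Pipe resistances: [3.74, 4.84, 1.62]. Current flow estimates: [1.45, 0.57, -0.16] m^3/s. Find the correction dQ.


Numerator terms (r*Q*|Q|): 3.74*1.45*|1.45| = 7.8633; 4.84*0.57*|0.57| = 1.5725; 1.62*-0.16*|-0.16| = -0.0415.
Sum of numerator = 9.3944.
Denominator terms (r*|Q|): 3.74*|1.45| = 5.423; 4.84*|0.57| = 2.7588; 1.62*|-0.16| = 0.2592.
2 * sum of denominator = 2 * 8.441 = 16.882.
dQ = -9.3944 / 16.882 = -0.5565 m^3/s.

-0.5565


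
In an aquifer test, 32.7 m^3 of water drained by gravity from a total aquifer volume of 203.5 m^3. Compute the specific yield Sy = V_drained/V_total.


Specific yield Sy = Volume drained / Total volume.
Sy = 32.7 / 203.5
   = 0.1607.

0.1607


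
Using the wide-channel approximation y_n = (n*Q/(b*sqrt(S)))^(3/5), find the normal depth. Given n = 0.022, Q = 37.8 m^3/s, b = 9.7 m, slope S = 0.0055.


We use the wide-channel approximation y_n = (n*Q/(b*sqrt(S)))^(3/5).
sqrt(S) = sqrt(0.0055) = 0.074162.
Numerator: n*Q = 0.022 * 37.8 = 0.8316.
Denominator: b*sqrt(S) = 9.7 * 0.074162 = 0.719371.
arg = 1.156.
y_n = 1.156^(3/5) = 1.0909 m.

1.0909


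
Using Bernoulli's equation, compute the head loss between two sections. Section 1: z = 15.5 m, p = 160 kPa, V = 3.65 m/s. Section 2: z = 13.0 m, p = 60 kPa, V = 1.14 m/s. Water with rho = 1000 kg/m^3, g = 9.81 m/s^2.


Total head at each section: H = z + p/(rho*g) + V^2/(2g).
H1 = 15.5 + 160*1000/(1000*9.81) + 3.65^2/(2*9.81)
   = 15.5 + 16.31 + 0.679
   = 32.489 m.
H2 = 13.0 + 60*1000/(1000*9.81) + 1.14^2/(2*9.81)
   = 13.0 + 6.116 + 0.0662
   = 19.182 m.
h_L = H1 - H2 = 32.489 - 19.182 = 13.306 m.

13.306


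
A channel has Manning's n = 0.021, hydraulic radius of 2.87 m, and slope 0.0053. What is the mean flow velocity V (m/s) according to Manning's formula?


Manning's equation gives V = (1/n) * R^(2/3) * S^(1/2).
First, compute R^(2/3) = 2.87^(2/3) = 2.0195.
Next, S^(1/2) = 0.0053^(1/2) = 0.072801.
Then 1/n = 1/0.021 = 47.62.
V = 47.62 * 2.0195 * 0.072801 = 7.0012 m/s.

7.0012


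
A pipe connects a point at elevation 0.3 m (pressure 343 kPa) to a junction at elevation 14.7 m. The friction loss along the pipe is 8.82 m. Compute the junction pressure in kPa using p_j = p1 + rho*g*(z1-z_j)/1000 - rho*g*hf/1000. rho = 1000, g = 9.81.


Junction pressure: p_j = p1 + rho*g*(z1 - z_j)/1000 - rho*g*hf/1000.
Elevation term = 1000*9.81*(0.3 - 14.7)/1000 = -141.264 kPa.
Friction term = 1000*9.81*8.82/1000 = 86.524 kPa.
p_j = 343 + -141.264 - 86.524 = 115.21 kPa.

115.21


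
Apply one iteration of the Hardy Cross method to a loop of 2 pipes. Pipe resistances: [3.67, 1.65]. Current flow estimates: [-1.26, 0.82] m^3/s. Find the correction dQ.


Numerator terms (r*Q*|Q|): 3.67*-1.26*|-1.26| = -5.8265; 1.65*0.82*|0.82| = 1.1095.
Sum of numerator = -4.717.
Denominator terms (r*|Q|): 3.67*|-1.26| = 4.6242; 1.65*|0.82| = 1.353.
2 * sum of denominator = 2 * 5.9772 = 11.9544.
dQ = --4.717 / 11.9544 = 0.3946 m^3/s.

0.3946


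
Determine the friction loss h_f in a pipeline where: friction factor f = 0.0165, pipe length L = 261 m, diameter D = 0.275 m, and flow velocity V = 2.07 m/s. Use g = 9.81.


Darcy-Weisbach equation: h_f = f * (L/D) * V^2/(2g).
f * L/D = 0.0165 * 261/0.275 = 15.66.
V^2/(2g) = 2.07^2 / (2*9.81) = 4.2849 / 19.62 = 0.2184 m.
h_f = 15.66 * 0.2184 = 3.42 m.

3.42


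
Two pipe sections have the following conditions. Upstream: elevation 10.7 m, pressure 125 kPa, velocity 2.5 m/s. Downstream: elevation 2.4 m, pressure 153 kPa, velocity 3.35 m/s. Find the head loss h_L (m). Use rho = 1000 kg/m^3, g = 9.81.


Total head at each section: H = z + p/(rho*g) + V^2/(2g).
H1 = 10.7 + 125*1000/(1000*9.81) + 2.5^2/(2*9.81)
   = 10.7 + 12.742 + 0.3186
   = 23.761 m.
H2 = 2.4 + 153*1000/(1000*9.81) + 3.35^2/(2*9.81)
   = 2.4 + 15.596 + 0.572
   = 18.568 m.
h_L = H1 - H2 = 23.761 - 18.568 = 5.192 m.

5.192


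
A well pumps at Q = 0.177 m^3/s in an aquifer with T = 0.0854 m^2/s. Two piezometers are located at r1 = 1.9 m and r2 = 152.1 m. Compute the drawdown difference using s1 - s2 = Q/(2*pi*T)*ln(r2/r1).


Thiem equation: s1 - s2 = Q/(2*pi*T) * ln(r2/r1).
ln(r2/r1) = ln(152.1/1.9) = 4.3827.
Q/(2*pi*T) = 0.177 / (2*pi*0.0854) = 0.177 / 0.5366 = 0.3299.
s1 - s2 = 0.3299 * 4.3827 = 1.4457 m.

1.4457


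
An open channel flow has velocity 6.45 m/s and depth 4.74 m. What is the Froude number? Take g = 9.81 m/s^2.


The Froude number is defined as Fr = V / sqrt(g*y).
g*y = 9.81 * 4.74 = 46.4994.
sqrt(g*y) = sqrt(46.4994) = 6.819.
Fr = 6.45 / 6.819 = 0.9459.

0.9459


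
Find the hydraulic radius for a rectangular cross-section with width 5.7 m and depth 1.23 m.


For a rectangular section:
Flow area A = b * y = 5.7 * 1.23 = 7.01 m^2.
Wetted perimeter P = b + 2y = 5.7 + 2*1.23 = 8.16 m.
Hydraulic radius R = A/P = 7.01 / 8.16 = 0.8592 m.

0.8592


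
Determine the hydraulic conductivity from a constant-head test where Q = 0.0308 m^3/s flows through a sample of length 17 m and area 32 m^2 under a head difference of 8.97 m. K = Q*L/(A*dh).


From K = Q*L / (A*dh):
Numerator: Q*L = 0.0308 * 17 = 0.5236.
Denominator: A*dh = 32 * 8.97 = 287.04.
K = 0.5236 / 287.04 = 0.001824 m/s.

0.001824


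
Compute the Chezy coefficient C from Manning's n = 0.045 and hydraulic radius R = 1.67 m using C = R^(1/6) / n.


The Chezy coefficient relates to Manning's n through C = R^(1/6) / n.
R^(1/6) = 1.67^(1/6) = 1.08923.
C = 1.08923 / 0.045 = 24.21 m^(1/2)/s.

24.21


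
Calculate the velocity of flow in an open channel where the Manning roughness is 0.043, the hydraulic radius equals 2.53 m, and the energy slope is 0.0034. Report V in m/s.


Manning's equation gives V = (1/n) * R^(2/3) * S^(1/2).
First, compute R^(2/3) = 2.53^(2/3) = 1.8567.
Next, S^(1/2) = 0.0034^(1/2) = 0.05831.
Then 1/n = 1/0.043 = 23.26.
V = 23.26 * 1.8567 * 0.05831 = 2.5178 m/s.

2.5178


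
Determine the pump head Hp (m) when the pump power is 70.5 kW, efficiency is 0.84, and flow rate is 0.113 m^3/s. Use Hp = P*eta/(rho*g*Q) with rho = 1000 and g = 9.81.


Pump head formula: Hp = P * eta / (rho * g * Q).
Numerator: P * eta = 70.5 * 1000 * 0.84 = 59220.0 W.
Denominator: rho * g * Q = 1000 * 9.81 * 0.113 = 1108.53.
Hp = 59220.0 / 1108.53 = 53.42 m.

53.42


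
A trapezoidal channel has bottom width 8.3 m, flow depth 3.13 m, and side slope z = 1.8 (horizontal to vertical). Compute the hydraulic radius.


For a trapezoidal section with side slope z:
A = (b + z*y)*y = (8.3 + 1.8*3.13)*3.13 = 43.613 m^2.
P = b + 2*y*sqrt(1 + z^2) = 8.3 + 2*3.13*sqrt(1 + 1.8^2) = 21.19 m.
R = A/P = 43.613 / 21.19 = 2.0582 m.

2.0582


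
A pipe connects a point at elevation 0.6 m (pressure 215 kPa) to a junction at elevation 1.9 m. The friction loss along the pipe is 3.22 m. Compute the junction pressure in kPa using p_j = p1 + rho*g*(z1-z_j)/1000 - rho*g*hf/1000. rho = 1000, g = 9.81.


Junction pressure: p_j = p1 + rho*g*(z1 - z_j)/1000 - rho*g*hf/1000.
Elevation term = 1000*9.81*(0.6 - 1.9)/1000 = -12.753 kPa.
Friction term = 1000*9.81*3.22/1000 = 31.588 kPa.
p_j = 215 + -12.753 - 31.588 = 170.66 kPa.

170.66


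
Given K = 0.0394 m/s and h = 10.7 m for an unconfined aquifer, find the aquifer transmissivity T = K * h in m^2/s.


Transmissivity is defined as T = K * h.
T = 0.0394 * 10.7
  = 0.4216 m^2/s.

0.4216


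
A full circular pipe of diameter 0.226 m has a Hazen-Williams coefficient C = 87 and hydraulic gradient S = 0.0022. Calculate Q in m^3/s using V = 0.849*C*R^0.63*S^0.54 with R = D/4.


For a full circular pipe, R = D/4 = 0.226/4 = 0.0565 m.
V = 0.849 * 87 * 0.0565^0.63 * 0.0022^0.54
  = 0.849 * 87 * 0.163603 * 0.03672
  = 0.4437 m/s.
Pipe area A = pi*D^2/4 = pi*0.226^2/4 = 0.0401 m^2.
Q = A * V = 0.0401 * 0.4437 = 0.0178 m^3/s.

0.0178


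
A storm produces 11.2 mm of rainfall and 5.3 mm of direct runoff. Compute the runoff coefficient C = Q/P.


The runoff coefficient C = runoff depth / rainfall depth.
C = 5.3 / 11.2
  = 0.4732.

0.4732


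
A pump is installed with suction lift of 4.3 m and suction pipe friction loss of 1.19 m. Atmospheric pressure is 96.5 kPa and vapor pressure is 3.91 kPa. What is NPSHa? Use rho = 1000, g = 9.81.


NPSHa = p_atm/(rho*g) - z_s - hf_s - p_vap/(rho*g).
p_atm/(rho*g) = 96.5*1000 / (1000*9.81) = 9.837 m.
p_vap/(rho*g) = 3.91*1000 / (1000*9.81) = 0.399 m.
NPSHa = 9.837 - 4.3 - 1.19 - 0.399
      = 3.95 m.

3.95


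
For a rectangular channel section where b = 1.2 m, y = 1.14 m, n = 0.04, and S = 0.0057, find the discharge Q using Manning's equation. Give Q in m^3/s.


For a rectangular channel, the cross-sectional area A = b * y = 1.2 * 1.14 = 1.37 m^2.
The wetted perimeter P = b + 2y = 1.2 + 2*1.14 = 3.48 m.
Hydraulic radius R = A/P = 1.37/3.48 = 0.3931 m.
Velocity V = (1/n)*R^(2/3)*S^(1/2) = (1/0.04)*0.3931^(2/3)*0.0057^(1/2) = 1.0129 m/s.
Discharge Q = A * V = 1.37 * 1.0129 = 1.386 m^3/s.

1.386


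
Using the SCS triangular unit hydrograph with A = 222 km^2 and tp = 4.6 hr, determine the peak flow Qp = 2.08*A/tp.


SCS formula: Qp = 2.08 * A / tp.
Qp = 2.08 * 222 / 4.6
   = 461.76 / 4.6
   = 100.38 m^3/s per cm.

100.38


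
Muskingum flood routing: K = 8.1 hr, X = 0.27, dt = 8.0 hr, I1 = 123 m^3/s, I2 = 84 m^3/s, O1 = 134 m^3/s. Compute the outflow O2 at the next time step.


Muskingum coefficients:
denom = 2*K*(1-X) + dt = 2*8.1*(1-0.27) + 8.0 = 19.826.
C0 = (dt - 2*K*X)/denom = (8.0 - 2*8.1*0.27)/19.826 = 0.1829.
C1 = (dt + 2*K*X)/denom = (8.0 + 2*8.1*0.27)/19.826 = 0.6241.
C2 = (2*K*(1-X) - dt)/denom = 0.193.
O2 = C0*I2 + C1*I1 + C2*O1
   = 0.1829*84 + 0.6241*123 + 0.193*134
   = 117.99 m^3/s.

117.99


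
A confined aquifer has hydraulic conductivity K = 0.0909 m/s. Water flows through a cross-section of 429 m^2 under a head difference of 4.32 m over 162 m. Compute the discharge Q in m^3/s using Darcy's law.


Darcy's law: Q = K * A * i, where i = dh/L.
Hydraulic gradient i = 4.32 / 162 = 0.026667.
Q = 0.0909 * 429 * 0.026667
  = 1.0399 m^3/s.

1.0399


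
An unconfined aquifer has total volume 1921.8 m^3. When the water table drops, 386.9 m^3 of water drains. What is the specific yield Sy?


Specific yield Sy = Volume drained / Total volume.
Sy = 386.9 / 1921.8
   = 0.2013.

0.2013


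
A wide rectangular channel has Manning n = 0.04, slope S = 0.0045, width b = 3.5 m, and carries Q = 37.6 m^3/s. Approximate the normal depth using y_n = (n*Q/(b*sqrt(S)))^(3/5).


We use the wide-channel approximation y_n = (n*Q/(b*sqrt(S)))^(3/5).
sqrt(S) = sqrt(0.0045) = 0.067082.
Numerator: n*Q = 0.04 * 37.6 = 1.504.
Denominator: b*sqrt(S) = 3.5 * 0.067082 = 0.234787.
arg = 6.4058.
y_n = 6.4058^(3/5) = 3.0475 m.

3.0475


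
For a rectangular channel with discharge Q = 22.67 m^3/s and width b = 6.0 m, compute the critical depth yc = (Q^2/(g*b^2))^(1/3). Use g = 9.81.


Using yc = (Q^2 / (g * b^2))^(1/3):
Q^2 = 22.67^2 = 513.93.
g * b^2 = 9.81 * 6.0^2 = 9.81 * 36.0 = 353.16.
Q^2 / (g*b^2) = 513.93 / 353.16 = 1.4552.
yc = 1.4552^(1/3) = 1.1332 m.

1.1332
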